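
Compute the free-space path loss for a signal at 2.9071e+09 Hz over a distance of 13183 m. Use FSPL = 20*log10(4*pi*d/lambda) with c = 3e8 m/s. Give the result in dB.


lambda = c / f = 3.0000e+08 / 2.9071e+09 = 0.1031956 m
FSPL = 20 * log10(4*pi*13183/0.1031956) = 124.1 dB

124.1 dB


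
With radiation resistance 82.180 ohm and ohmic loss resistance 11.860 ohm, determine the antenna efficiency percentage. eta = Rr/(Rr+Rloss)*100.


eta = 82.180 / (82.180 + 11.860) * 100 = 87.39%

87.39%


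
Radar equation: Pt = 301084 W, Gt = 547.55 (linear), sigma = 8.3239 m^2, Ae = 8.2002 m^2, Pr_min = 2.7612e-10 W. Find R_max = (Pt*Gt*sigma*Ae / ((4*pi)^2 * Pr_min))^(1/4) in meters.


R^4 = 301084*547.55*8.3239*8.2002 / ((4*pi)^2 * 2.7612e-10) = 2.580745e+17
R_max = 2.580745e+17^0.25 = 22539 m

22539 m


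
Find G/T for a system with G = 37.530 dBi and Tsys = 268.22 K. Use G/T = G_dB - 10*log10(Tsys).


G/T = 37.530 - 10*log10(268.22) = 37.530 - 24.28491 = 13.25 dB/K

13.25 dB/K


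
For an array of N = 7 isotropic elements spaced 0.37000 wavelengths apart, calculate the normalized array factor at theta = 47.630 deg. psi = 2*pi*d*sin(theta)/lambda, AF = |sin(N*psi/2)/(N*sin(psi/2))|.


psi = 2*pi*0.37000*sin(47.630 deg) = 1.717566 rad
AF = |sin(7*1.717566/2) / (7*sin(1.717566/2))| = 0.05064

0.05064


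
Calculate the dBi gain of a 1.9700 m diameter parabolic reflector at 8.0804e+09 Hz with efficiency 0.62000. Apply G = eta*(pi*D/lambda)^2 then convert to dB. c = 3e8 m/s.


lambda = c / f = 3.0000e+08 / 8.0804e+09 = 0.03712687 m
G_linear = 0.62000 * (pi * 1.9700 / 0.03712687)^2 = 17228.49
G_dBi = 10 * log10(17228.49) = 42.36 dBi

42.36 dBi


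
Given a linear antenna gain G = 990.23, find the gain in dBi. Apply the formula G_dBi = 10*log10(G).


G_dBi = 10 * log10(990.23) = 29.96 dBi

29.96 dBi


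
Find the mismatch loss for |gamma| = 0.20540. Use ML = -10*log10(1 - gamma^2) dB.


ML = -10 * log10(1 - 0.20540^2) = -10 * log10(0.95781084) = 0.1872 dB

0.1872 dB


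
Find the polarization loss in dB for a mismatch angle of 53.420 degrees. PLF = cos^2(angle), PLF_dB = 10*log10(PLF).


PLF_linear = cos^2(53.420 deg) = 0.3551500
PLF_dB = 10 * log10(0.3551500) = -4.496 dB

-4.496 dB


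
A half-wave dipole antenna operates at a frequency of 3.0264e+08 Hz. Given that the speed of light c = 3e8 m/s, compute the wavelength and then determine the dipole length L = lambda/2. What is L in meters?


lambda = c / f = 3.0000e+08 / 3.0264e+08 = 0.9912768 m
L = lambda / 2 = 0.9912768 / 2 = 0.4956 m

0.4956 m


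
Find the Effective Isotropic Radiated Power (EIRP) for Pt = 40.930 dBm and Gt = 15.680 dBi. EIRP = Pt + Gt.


EIRP = Pt + Gt = 40.930 + 15.680 = 56.61 dBm

56.61 dBm


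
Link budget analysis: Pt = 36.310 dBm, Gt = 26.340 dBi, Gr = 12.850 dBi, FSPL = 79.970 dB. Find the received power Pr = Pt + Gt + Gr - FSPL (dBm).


Pr = 36.310 + 26.340 + 12.850 - 79.970 = -4.47 dBm

-4.47 dBm


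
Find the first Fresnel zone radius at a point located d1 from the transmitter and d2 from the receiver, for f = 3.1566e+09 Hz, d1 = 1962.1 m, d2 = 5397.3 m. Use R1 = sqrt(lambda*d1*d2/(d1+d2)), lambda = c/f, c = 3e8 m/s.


lambda = c / f = 3.0000e+08 / 3.1566e+09 = 0.09503897 m
R1 = sqrt(0.09503897 * 1962.1 * 5397.3 / (1962.1 + 5397.3)) = 11.69 m

11.69 m


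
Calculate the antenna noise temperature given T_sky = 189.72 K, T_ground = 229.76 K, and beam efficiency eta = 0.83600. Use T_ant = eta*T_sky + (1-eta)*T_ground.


T_ant = 0.83600 * 189.72 + (1 - 0.83600) * 229.76 = 196.3 K

196.3 K


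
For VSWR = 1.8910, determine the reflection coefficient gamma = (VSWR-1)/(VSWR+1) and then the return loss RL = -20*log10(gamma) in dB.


gamma = (1.8910 - 1) / (1.8910 + 1) = 0.3081979
RL = -20 * log10(0.3081979) = 10.22 dB

10.22 dB


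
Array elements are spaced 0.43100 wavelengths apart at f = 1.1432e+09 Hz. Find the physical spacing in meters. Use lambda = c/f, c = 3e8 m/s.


lambda = c / f = 3.0000e+08 / 1.1432e+09 = 0.2624213 m
d = 0.43100 * 0.2624213 = 0.1131 m

0.1131 m


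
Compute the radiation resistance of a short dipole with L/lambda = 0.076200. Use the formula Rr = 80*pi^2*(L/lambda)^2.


Rr = 80 * pi^2 * (0.076200)^2 = 80 * 9.869604 * 5.806440e-03 = 4.585 ohm

4.585 ohm


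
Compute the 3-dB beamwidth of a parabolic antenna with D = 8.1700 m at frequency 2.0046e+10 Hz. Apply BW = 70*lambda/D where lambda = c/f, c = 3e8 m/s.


lambda = c / f = 3.0000e+08 / 2.0046e+10 = 0.01496558 m
BW = 70 * 0.01496558 / 8.1700 = 0.1282 deg

0.1282 deg


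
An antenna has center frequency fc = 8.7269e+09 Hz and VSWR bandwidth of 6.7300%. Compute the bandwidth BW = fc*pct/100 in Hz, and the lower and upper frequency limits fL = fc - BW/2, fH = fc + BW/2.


BW = 8.7269e+09 * 6.7300/100 = 5.873204e+08 Hz
fL = 8.7269e+09 - 5.873204e+08/2 = 8.433e+09 Hz
fH = 8.7269e+09 + 5.873204e+08/2 = 9.021e+09 Hz

BW=5.873e+08 Hz, fL=8.433e+09 Hz, fH=9.021e+09 Hz


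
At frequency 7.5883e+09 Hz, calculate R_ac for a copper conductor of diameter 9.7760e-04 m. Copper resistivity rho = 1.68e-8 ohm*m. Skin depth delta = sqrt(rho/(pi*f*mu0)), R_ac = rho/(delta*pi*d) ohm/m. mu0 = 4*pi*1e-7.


delta = sqrt(1.68e-8 / (pi * 7.5883e+09 * 4*pi*1e-7)) = 7.488633e-07 m
R_ac = 1.68e-8 / (7.488633e-07 * pi * 9.7760e-04) = 7.305 ohm/m

7.305 ohm/m


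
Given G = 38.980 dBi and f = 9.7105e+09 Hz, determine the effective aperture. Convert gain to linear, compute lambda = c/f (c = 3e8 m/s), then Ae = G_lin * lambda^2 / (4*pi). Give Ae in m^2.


lambda = c / f = 3.0000e+08 / 9.7105e+09 = 0.03089439 m
G_linear = 10^(38.980/10) = 7906.786
Ae = G_linear * lambda^2 / (4*pi) = 7906.786 * 0.03089439^2 / (4*pi) = 0.6006 m^2

0.6006 m^2


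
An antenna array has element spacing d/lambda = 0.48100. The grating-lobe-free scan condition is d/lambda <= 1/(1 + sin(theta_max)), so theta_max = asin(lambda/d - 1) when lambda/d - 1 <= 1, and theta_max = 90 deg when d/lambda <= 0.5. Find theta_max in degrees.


lambda/d - 1 = 1/0.48100 - 1 = 1.079002 >= 1
d/lambda <= 0.5, so the array can scan to endfire without grating lobes: theta_max = 90 deg

90 deg


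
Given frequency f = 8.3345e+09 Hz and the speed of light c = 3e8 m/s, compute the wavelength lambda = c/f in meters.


lambda = c / f = 3.0000e+08 / 8.3345e+09 = 0.03599 m

0.03599 m


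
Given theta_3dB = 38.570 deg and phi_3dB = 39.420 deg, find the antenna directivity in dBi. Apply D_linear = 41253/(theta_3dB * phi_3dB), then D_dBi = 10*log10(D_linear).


D_linear = 41253 / (38.570 * 39.420) = 27.13247
D_dBi = 10 * log10(27.13247) = 14.33 dBi

14.33 dBi


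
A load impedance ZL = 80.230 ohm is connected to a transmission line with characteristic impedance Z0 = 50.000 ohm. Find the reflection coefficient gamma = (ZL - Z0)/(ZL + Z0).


gamma = (80.230 - 50.000) / (80.230 + 50.000) = 0.2321

0.2321


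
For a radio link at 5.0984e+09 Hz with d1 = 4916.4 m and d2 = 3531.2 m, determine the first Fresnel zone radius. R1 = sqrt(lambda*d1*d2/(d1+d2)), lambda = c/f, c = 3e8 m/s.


lambda = c / f = 3.0000e+08 / 5.0984e+09 = 0.05884199 m
R1 = sqrt(0.05884199 * 4916.4 * 3531.2 / (4916.4 + 3531.2)) = 11.00 m

11.00 m


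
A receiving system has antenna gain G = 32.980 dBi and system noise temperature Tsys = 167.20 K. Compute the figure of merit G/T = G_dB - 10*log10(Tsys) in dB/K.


G/T = 32.980 - 10*log10(167.20) = 32.980 - 22.23236 = 10.75 dB/K

10.75 dB/K


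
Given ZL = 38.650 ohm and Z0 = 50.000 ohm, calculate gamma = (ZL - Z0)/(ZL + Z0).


gamma = (38.650 - 50.000) / (38.650 + 50.000) = -0.1280

-0.1280


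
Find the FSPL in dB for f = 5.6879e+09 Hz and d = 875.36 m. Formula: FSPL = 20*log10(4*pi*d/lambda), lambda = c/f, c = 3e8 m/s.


lambda = c / f = 3.0000e+08 / 5.6879e+09 = 0.05274354 m
FSPL = 20 * log10(4*pi*875.36/0.05274354) = 106.4 dB

106.4 dB


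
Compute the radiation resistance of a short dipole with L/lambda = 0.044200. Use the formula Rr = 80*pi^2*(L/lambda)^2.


Rr = 80 * pi^2 * (0.044200)^2 = 80 * 9.869604 * 1.953640e-03 = 1.543 ohm

1.543 ohm


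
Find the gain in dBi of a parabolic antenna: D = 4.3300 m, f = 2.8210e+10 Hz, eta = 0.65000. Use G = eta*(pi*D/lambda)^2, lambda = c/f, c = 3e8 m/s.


lambda = c / f = 3.0000e+08 / 2.8210e+10 = 0.01063453 m
G_linear = 0.65000 * (pi * 4.3300 / 0.01063453)^2 = 1.063536e+06
G_dBi = 10 * log10(1.063536e+06) = 60.27 dBi

60.27 dBi


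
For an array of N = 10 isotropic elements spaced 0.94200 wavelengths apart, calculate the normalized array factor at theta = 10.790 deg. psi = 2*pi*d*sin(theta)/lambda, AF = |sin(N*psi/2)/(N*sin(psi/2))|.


psi = 2*pi*0.94200*sin(10.790 deg) = 1.108050 rad
AF = |sin(10*1.108050/2) / (10*sin(1.108050/2))| = 0.1286

0.1286


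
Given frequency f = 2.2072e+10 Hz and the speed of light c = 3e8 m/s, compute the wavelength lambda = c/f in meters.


lambda = c / f = 3.0000e+08 / 2.2072e+10 = 0.01359 m

0.01359 m


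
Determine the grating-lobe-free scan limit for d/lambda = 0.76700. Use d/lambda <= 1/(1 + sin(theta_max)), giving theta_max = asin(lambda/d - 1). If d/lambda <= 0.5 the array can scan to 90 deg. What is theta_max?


lambda/d - 1 = 1/0.76700 - 1 = 0.3037810
theta_max = asin(0.3037810) = 17.68 deg

17.68 deg


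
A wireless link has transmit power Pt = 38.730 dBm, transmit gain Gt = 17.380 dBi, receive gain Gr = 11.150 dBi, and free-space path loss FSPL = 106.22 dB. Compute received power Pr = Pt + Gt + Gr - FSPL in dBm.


Pr = 38.730 + 17.380 + 11.150 - 106.22 = -38.96 dBm

-38.96 dBm


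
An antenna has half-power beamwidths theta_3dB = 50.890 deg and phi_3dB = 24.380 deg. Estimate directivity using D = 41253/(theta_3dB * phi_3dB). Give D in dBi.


D_linear = 41253 / (50.890 * 24.380) = 33.24983
D_dBi = 10 * log10(33.24983) = 15.22 dBi

15.22 dBi


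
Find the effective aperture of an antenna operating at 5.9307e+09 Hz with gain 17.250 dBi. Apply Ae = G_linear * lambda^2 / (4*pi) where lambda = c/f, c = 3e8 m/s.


lambda = c / f = 3.0000e+08 / 5.9307e+09 = 0.05058425 m
G_linear = 10^(17.250/10) = 53.08844
Ae = G_linear * lambda^2 / (4*pi) = 53.08844 * 0.05058425^2 / (4*pi) = 0.01081 m^2

0.01081 m^2


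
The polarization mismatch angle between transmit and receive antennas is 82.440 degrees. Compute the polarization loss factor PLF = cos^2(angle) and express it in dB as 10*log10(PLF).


PLF_linear = cos^2(82.440 deg) = 0.01730918
PLF_dB = 10 * log10(0.01730918) = -17.62 dB

-17.62 dB


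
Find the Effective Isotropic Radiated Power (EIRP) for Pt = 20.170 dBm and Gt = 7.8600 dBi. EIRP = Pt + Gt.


EIRP = Pt + Gt = 20.170 + 7.8600 = 28.03 dBm

28.03 dBm


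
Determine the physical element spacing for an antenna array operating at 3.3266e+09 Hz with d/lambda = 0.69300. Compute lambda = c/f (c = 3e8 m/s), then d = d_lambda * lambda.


lambda = c / f = 3.0000e+08 / 3.3266e+09 = 0.09018217 m
d = 0.69300 * 0.09018217 = 0.06250 m

0.06250 m


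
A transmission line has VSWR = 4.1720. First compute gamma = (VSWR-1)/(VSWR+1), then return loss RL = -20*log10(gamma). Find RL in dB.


gamma = (4.1720 - 1) / (4.1720 + 1) = 0.6133024
RL = -20 * log10(0.6133024) = 4.247 dB

4.247 dB


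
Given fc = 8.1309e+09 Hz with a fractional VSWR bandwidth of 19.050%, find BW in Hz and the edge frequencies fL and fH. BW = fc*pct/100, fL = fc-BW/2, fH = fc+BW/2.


BW = 8.1309e+09 * 19.050/100 = 1.548936e+09 Hz
fL = 8.1309e+09 - 1.548936e+09/2 = 7.356e+09 Hz
fH = 8.1309e+09 + 1.548936e+09/2 = 8.905e+09 Hz

BW=1.549e+09 Hz, fL=7.356e+09 Hz, fH=8.905e+09 Hz


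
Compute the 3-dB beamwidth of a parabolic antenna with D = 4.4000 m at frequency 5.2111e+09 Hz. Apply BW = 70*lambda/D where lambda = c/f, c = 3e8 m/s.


lambda = c / f = 3.0000e+08 / 5.2111e+09 = 0.05756942 m
BW = 70 * 0.05756942 / 4.4000 = 0.9159 deg

0.9159 deg


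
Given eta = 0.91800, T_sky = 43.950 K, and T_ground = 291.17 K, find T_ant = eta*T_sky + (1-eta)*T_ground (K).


T_ant = 0.91800 * 43.950 + (1 - 0.91800) * 291.17 = 64.22 K

64.22 K


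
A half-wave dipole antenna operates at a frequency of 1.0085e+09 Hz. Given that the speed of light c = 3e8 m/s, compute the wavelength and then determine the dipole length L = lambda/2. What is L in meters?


lambda = c / f = 3.0000e+08 / 1.0085e+09 = 0.2974715 m
L = lambda / 2 = 0.2974715 / 2 = 0.1487 m

0.1487 m


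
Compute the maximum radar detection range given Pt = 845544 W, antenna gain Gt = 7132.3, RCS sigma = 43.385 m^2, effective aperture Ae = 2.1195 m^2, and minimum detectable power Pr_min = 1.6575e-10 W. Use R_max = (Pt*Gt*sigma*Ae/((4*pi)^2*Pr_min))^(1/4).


R^4 = 845544*7132.3*43.385*2.1195 / ((4*pi)^2 * 1.6575e-10) = 2.118681e+19
R_max = 2.118681e+19^0.25 = 67845 m

67845 m


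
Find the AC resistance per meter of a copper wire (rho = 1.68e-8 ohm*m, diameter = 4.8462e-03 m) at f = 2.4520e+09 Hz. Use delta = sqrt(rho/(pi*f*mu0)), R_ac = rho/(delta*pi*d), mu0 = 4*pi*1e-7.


delta = sqrt(1.68e-8 / (pi * 2.4520e+09 * 4*pi*1e-7)) = 1.317391e-06 m
R_ac = 1.68e-8 / (1.317391e-06 * pi * 4.8462e-03) = 0.8376 ohm/m

0.8376 ohm/m


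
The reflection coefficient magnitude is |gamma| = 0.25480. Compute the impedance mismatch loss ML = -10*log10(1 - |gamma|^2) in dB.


ML = -10 * log10(1 - 0.25480^2) = -10 * log10(0.93507696) = 0.2915 dB

0.2915 dB


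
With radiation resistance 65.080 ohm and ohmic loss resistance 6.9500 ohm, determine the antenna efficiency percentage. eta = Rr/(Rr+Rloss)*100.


eta = 65.080 / (65.080 + 6.9500) * 100 = 90.35%

90.35%


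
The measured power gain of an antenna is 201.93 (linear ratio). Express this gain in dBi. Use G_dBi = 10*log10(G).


G_dBi = 10 * log10(201.93) = 23.05 dBi

23.05 dBi


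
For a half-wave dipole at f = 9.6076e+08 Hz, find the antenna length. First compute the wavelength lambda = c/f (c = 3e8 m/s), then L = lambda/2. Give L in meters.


lambda = c / f = 3.0000e+08 / 9.6076e+08 = 0.3122528 m
L = lambda / 2 = 0.3122528 / 2 = 0.1561 m

0.1561 m


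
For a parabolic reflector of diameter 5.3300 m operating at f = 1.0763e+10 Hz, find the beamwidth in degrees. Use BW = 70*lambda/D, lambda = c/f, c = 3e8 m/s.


lambda = c / f = 3.0000e+08 / 1.0763e+10 = 0.02787327 m
BW = 70 * 0.02787327 / 5.3300 = 0.3661 deg

0.3661 deg


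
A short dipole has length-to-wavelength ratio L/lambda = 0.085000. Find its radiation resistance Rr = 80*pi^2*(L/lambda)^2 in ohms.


Rr = 80 * pi^2 * (0.085000)^2 = 80 * 9.869604 * 7.225000e-03 = 5.705 ohm

5.705 ohm


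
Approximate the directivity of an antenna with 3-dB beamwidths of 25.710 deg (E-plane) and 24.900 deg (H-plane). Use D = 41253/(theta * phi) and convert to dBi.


D_linear = 41253 / (25.710 * 24.900) = 64.43979
D_dBi = 10 * log10(64.43979) = 18.09 dBi

18.09 dBi


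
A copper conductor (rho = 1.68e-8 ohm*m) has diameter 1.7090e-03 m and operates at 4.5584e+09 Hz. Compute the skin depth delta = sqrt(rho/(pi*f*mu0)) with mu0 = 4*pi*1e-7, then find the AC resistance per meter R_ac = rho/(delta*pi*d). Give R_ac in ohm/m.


delta = sqrt(1.68e-8 / (pi * 4.5584e+09 * 4*pi*1e-7)) = 9.662034e-07 m
R_ac = 1.68e-8 / (9.662034e-07 * pi * 1.7090e-03) = 3.239 ohm/m

3.239 ohm/m


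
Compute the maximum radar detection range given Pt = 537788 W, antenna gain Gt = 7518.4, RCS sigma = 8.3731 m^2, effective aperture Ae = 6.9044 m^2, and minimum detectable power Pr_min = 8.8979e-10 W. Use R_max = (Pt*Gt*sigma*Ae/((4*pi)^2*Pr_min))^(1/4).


R^4 = 537788*7518.4*8.3731*6.9044 / ((4*pi)^2 * 8.8979e-10) = 1.663572e+18
R_max = 1.663572e+18^0.25 = 35914 m

35914 m


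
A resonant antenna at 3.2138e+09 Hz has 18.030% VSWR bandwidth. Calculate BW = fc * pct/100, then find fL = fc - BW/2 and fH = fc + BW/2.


BW = 3.2138e+09 * 18.030/100 = 5.794481e+08 Hz
fL = 3.2138e+09 - 5.794481e+08/2 = 2.924e+09 Hz
fH = 3.2138e+09 + 5.794481e+08/2 = 3.504e+09 Hz

BW=5.794e+08 Hz, fL=2.924e+09 Hz, fH=3.504e+09 Hz


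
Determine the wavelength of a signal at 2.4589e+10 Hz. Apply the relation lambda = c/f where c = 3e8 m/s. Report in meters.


lambda = c / f = 3.0000e+08 / 2.4589e+10 = 0.01220 m

0.01220 m


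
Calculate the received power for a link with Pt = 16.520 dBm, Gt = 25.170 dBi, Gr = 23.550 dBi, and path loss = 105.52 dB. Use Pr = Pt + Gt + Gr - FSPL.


Pr = 16.520 + 25.170 + 23.550 - 105.52 = -40.28 dBm

-40.28 dBm


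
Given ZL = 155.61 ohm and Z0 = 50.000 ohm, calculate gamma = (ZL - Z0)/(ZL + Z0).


gamma = (155.61 - 50.000) / (155.61 + 50.000) = 0.5136

0.5136


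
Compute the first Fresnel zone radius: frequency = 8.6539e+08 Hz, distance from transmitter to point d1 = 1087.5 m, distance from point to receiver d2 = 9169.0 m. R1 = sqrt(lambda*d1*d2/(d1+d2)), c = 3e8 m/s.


lambda = c / f = 3.0000e+08 / 8.6539e+08 = 0.3466645 m
R1 = sqrt(0.3466645 * 1087.5 * 9169.0 / (1087.5 + 9169.0)) = 18.36 m

18.36 m


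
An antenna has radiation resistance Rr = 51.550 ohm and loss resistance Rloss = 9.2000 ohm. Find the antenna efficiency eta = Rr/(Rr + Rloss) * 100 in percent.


eta = 51.550 / (51.550 + 9.2000) * 100 = 84.86%

84.86%


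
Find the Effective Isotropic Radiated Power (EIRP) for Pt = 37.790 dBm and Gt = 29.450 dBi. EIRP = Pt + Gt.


EIRP = Pt + Gt = 37.790 + 29.450 = 67.24 dBm

67.24 dBm


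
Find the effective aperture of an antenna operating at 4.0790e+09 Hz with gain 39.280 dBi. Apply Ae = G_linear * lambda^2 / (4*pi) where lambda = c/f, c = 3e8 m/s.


lambda = c / f = 3.0000e+08 / 4.0790e+09 = 0.07354744 m
G_linear = 10^(39.280/10) = 8472.274
Ae = G_linear * lambda^2 / (4*pi) = 8472.274 * 0.07354744^2 / (4*pi) = 3.647 m^2

3.647 m^2


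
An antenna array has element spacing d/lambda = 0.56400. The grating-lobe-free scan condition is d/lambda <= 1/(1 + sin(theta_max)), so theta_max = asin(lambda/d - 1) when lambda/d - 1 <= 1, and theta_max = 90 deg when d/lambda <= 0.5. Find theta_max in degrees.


lambda/d - 1 = 1/0.56400 - 1 = 0.7730496
theta_max = asin(0.7730496) = 50.63 deg

50.63 deg


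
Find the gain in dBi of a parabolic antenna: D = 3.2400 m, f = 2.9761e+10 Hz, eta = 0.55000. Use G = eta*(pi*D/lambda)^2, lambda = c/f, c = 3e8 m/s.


lambda = c / f = 3.0000e+08 / 2.9761e+10 = 0.01008031 m
G_linear = 0.55000 * (pi * 3.2400 / 0.01008031)^2 = 560795.7
G_dBi = 10 * log10(560795.7) = 57.49 dBi

57.49 dBi


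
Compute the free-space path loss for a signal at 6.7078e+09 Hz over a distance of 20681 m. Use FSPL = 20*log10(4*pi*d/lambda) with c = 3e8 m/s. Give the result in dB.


lambda = c / f = 3.0000e+08 / 6.7078e+09 = 0.04472405 m
FSPL = 20 * log10(4*pi*20681/0.04472405) = 135.3 dB

135.3 dB


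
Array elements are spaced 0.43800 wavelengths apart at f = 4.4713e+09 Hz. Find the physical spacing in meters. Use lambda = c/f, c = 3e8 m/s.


lambda = c / f = 3.0000e+08 / 4.4713e+09 = 0.06709458 m
d = 0.43800 * 0.06709458 = 0.02939 m

0.02939 m


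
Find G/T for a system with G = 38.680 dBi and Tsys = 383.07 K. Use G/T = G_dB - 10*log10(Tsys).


G/T = 38.680 - 10*log10(383.07) = 38.680 - 25.83278 = 12.85 dB/K

12.85 dB/K


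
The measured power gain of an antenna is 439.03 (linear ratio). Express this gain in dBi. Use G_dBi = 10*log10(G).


G_dBi = 10 * log10(439.03) = 26.42 dBi

26.42 dBi


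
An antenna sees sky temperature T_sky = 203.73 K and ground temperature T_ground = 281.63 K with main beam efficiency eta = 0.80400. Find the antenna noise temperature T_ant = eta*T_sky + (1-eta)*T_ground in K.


T_ant = 0.80400 * 203.73 + (1 - 0.80400) * 281.63 = 219.0 K

219.0 K


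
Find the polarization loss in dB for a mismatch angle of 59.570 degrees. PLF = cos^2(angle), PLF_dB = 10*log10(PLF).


PLF_linear = cos^2(59.570 deg) = 0.2565274
PLF_dB = 10 * log10(0.2565274) = -5.909 dB

-5.909 dB


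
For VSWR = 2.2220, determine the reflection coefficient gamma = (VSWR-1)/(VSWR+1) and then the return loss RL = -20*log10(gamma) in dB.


gamma = (2.2220 - 1) / (2.2220 + 1) = 0.3792675
RL = -20 * log10(0.3792675) = 8.421 dB

8.421 dB


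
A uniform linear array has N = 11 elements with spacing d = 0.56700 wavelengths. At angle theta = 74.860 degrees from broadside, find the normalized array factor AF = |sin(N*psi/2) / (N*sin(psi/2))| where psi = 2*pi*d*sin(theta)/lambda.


psi = 2*pi*0.56700*sin(74.860 deg) = 3.438911 rad
AF = |sin(11*3.438911/2) / (11*sin(3.438911/2))| = 5.921e-03

5.921e-03


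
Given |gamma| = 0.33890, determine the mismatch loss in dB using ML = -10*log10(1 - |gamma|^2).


ML = -10 * log10(1 - 0.33890^2) = -10 * log10(0.88514679) = 0.5298 dB

0.5298 dB


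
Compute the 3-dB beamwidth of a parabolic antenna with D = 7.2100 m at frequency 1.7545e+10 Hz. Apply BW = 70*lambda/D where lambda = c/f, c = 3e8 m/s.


lambda = c / f = 3.0000e+08 / 1.7545e+10 = 0.01709889 m
BW = 70 * 0.01709889 / 7.2100 = 0.1660 deg

0.1660 deg


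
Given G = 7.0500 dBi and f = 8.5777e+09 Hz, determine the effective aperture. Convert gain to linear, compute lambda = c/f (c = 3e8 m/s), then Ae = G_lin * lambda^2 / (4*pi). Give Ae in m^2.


lambda = c / f = 3.0000e+08 / 8.5777e+09 = 0.03497441 m
G_linear = 10^(7.0500/10) = 5.069907
Ae = G_linear * lambda^2 / (4*pi) = 5.069907 * 0.03497441^2 / (4*pi) = 4.935e-04 m^2

4.935e-04 m^2


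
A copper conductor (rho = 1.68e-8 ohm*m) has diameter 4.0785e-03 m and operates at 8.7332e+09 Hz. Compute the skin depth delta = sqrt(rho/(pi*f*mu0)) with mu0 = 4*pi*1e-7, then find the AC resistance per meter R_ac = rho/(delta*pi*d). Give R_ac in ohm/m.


delta = sqrt(1.68e-8 / (pi * 8.7332e+09 * 4*pi*1e-7)) = 6.980525e-07 m
R_ac = 1.68e-8 / (6.980525e-07 * pi * 4.0785e-03) = 1.878 ohm/m

1.878 ohm/m


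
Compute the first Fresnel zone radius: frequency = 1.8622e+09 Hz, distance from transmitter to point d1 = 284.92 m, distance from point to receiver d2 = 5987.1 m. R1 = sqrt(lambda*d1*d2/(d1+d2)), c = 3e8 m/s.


lambda = c / f = 3.0000e+08 / 1.8622e+09 = 0.1610998 m
R1 = sqrt(0.1610998 * 284.92 * 5987.1 / (284.92 + 5987.1)) = 6.619 m

6.619 m


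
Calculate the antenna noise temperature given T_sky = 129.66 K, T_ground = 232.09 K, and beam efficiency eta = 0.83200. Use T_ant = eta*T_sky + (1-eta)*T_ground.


T_ant = 0.83200 * 129.66 + (1 - 0.83200) * 232.09 = 146.9 K

146.9 K


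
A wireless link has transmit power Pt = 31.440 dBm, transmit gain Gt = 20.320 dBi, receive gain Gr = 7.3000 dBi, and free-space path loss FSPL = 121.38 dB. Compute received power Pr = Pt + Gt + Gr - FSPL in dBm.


Pr = 31.440 + 20.320 + 7.3000 - 121.38 = -62.32 dBm

-62.32 dBm


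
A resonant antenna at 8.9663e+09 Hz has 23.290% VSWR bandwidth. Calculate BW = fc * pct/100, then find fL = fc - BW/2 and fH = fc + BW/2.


BW = 8.9663e+09 * 23.290/100 = 2.088251e+09 Hz
fL = 8.9663e+09 - 2.088251e+09/2 = 7.922e+09 Hz
fH = 8.9663e+09 + 2.088251e+09/2 = 1.001e+10 Hz

BW=2.088e+09 Hz, fL=7.922e+09 Hz, fH=1.001e+10 Hz


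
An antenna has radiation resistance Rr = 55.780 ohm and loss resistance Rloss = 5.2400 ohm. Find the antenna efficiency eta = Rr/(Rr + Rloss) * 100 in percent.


eta = 55.780 / (55.780 + 5.2400) * 100 = 91.41%

91.41%


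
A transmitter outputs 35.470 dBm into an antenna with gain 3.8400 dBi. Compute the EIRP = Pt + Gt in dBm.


EIRP = Pt + Gt = 35.470 + 3.8400 = 39.31 dBm

39.31 dBm


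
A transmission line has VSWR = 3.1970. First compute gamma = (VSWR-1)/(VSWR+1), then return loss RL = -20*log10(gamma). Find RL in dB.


gamma = (3.1970 - 1) / (3.1970 + 1) = 0.5234691
RL = -20 * log10(0.5234691) = 5.622 dB

5.622 dB


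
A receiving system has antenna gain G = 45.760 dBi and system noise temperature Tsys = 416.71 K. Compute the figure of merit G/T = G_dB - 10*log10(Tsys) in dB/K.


G/T = 45.760 - 10*log10(416.71) = 45.760 - 26.19834 = 19.56 dB/K

19.56 dB/K


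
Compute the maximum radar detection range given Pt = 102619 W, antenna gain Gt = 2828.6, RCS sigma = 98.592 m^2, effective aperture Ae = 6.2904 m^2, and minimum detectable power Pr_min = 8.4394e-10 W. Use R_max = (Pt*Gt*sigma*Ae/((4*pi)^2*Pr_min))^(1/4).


R^4 = 102619*2828.6*98.592*6.2904 / ((4*pi)^2 * 8.4394e-10) = 1.350790e+18
R_max = 1.350790e+18^0.25 = 34092 m

34092 m


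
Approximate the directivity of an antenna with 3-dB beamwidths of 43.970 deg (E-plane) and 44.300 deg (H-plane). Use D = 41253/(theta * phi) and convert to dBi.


D_linear = 41253 / (43.970 * 44.300) = 21.17851
D_dBi = 10 * log10(21.17851) = 13.26 dBi

13.26 dBi


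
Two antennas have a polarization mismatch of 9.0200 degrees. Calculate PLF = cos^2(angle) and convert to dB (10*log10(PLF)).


PLF_linear = cos^2(9.0200 deg) = 0.9754203
PLF_dB = 10 * log10(0.9754203) = -0.1081 dB

-0.1081 dB


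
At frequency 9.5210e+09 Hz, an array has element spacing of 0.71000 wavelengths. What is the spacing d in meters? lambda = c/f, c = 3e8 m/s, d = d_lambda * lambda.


lambda = c / f = 3.0000e+08 / 9.5210e+09 = 0.03150930 m
d = 0.71000 * 0.03150930 = 0.02237 m

0.02237 m


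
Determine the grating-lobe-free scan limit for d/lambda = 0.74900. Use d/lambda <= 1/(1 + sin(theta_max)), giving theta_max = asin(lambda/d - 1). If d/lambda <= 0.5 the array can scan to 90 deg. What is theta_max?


lambda/d - 1 = 1/0.74900 - 1 = 0.3351135
theta_max = asin(0.3351135) = 19.58 deg

19.58 deg


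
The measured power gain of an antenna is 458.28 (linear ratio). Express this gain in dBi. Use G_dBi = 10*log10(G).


G_dBi = 10 * log10(458.28) = 26.61 dBi

26.61 dBi


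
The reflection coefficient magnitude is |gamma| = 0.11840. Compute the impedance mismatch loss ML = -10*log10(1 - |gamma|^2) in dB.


ML = -10 * log10(1 - 0.11840^2) = -10 * log10(0.98598144) = 0.06131 dB

0.06131 dB


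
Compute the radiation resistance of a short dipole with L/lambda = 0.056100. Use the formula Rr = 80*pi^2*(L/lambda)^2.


Rr = 80 * pi^2 * (0.056100)^2 = 80 * 9.869604 * 3.147210e-03 = 2.485 ohm

2.485 ohm


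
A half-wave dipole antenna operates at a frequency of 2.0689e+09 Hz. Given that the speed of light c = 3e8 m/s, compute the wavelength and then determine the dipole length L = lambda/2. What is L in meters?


lambda = c / f = 3.0000e+08 / 2.0689e+09 = 0.1450046 m
L = lambda / 2 = 0.1450046 / 2 = 0.07250 m

0.07250 m


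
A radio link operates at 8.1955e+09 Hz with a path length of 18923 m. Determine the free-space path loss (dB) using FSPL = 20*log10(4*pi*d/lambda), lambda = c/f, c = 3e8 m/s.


lambda = c / f = 3.0000e+08 / 8.1955e+09 = 0.03660545 m
FSPL = 20 * log10(4*pi*18923/0.03660545) = 136.3 dB

136.3 dB


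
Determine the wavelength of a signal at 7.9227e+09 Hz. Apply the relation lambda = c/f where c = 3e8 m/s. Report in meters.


lambda = c / f = 3.0000e+08 / 7.9227e+09 = 0.03787 m

0.03787 m


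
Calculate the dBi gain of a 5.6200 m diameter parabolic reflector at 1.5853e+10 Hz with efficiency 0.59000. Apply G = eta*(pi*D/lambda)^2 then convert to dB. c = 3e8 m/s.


lambda = c / f = 3.0000e+08 / 1.5853e+10 = 0.01892386 m
G_linear = 0.59000 * (pi * 5.6200 / 0.01892386)^2 = 513576.3
G_dBi = 10 * log10(513576.3) = 57.11 dBi

57.11 dBi


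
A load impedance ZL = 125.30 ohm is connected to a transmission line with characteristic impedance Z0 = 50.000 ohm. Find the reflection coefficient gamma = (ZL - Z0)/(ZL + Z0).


gamma = (125.30 - 50.000) / (125.30 + 50.000) = 0.4295

0.4295


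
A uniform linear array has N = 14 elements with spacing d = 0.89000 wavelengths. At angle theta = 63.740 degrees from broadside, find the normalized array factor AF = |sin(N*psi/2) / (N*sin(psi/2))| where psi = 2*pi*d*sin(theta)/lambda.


psi = 2*pi*0.89000*sin(63.740 deg) = 5.014912 rad
AF = |sin(14*5.014912/2) / (14*sin(5.014912/2))| = 0.06269

0.06269


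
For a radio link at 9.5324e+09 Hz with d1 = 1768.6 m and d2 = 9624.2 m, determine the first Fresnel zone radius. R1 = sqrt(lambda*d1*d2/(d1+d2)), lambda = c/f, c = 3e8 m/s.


lambda = c / f = 3.0000e+08 / 9.5324e+09 = 0.03147161 m
R1 = sqrt(0.03147161 * 1768.6 * 9624.2 / (1768.6 + 9624.2)) = 6.857 m

6.857 m


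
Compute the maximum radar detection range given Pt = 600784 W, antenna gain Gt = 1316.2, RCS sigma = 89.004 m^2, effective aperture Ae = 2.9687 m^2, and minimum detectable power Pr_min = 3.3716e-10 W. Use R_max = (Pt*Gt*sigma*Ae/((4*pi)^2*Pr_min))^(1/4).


R^4 = 600784*1316.2*89.004*2.9687 / ((4*pi)^2 * 3.3716e-10) = 3.924283e+18
R_max = 3.924283e+18^0.25 = 44508 m

44508 m


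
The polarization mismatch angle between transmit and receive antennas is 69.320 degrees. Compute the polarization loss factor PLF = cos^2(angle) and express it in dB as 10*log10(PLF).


PLF_linear = cos^2(69.320 deg) = 0.1247137
PLF_dB = 10 * log10(0.1247137) = -9.041 dB

-9.041 dB


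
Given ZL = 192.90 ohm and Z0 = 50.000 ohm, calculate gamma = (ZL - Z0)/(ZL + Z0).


gamma = (192.90 - 50.000) / (192.90 + 50.000) = 0.5883

0.5883


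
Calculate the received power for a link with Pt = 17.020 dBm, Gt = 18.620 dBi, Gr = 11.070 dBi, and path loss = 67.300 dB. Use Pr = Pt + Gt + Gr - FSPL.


Pr = 17.020 + 18.620 + 11.070 - 67.300 = -20.59 dBm

-20.59 dBm


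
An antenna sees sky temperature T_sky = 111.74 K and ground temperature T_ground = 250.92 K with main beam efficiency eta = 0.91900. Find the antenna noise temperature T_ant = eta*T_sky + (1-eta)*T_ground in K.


T_ant = 0.91900 * 111.74 + (1 - 0.91900) * 250.92 = 123.0 K

123.0 K


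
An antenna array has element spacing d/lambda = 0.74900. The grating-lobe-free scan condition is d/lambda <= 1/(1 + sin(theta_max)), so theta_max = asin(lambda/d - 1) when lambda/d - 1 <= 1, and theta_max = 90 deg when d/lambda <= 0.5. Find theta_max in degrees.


lambda/d - 1 = 1/0.74900 - 1 = 0.3351135
theta_max = asin(0.3351135) = 19.58 deg

19.58 deg


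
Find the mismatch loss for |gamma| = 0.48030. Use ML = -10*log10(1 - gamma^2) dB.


ML = -10 * log10(1 - 0.48030^2) = -10 * log10(0.76931191) = 1.139 dB

1.139 dB


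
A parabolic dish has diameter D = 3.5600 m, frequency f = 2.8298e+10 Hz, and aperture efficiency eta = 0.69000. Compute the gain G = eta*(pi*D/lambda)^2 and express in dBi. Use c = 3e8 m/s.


lambda = c / f = 3.0000e+08 / 2.8298e+10 = 0.01060146 m
G_linear = 0.69000 * (pi * 3.5600 / 0.01060146)^2 = 767922.6
G_dBi = 10 * log10(767922.6) = 58.85 dBi

58.85 dBi


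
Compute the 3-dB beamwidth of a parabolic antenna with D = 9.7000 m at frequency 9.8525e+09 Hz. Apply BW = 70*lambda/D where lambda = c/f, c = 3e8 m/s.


lambda = c / f = 3.0000e+08 / 9.8525e+09 = 0.03044912 m
BW = 70 * 0.03044912 / 9.7000 = 0.2197 deg

0.2197 deg


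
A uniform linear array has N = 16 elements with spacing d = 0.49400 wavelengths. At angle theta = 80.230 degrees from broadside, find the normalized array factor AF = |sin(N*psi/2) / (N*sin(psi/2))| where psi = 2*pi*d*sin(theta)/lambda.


psi = 2*pi*0.49400*sin(80.230 deg) = 3.058877 rad
AF = |sin(16*3.058877/2) / (16*sin(3.058877/2))| = 0.03844

0.03844


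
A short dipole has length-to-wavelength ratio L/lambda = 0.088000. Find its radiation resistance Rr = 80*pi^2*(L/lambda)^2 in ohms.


Rr = 80 * pi^2 * (0.088000)^2 = 80 * 9.869604 * 7.744000e-03 = 6.114 ohm

6.114 ohm


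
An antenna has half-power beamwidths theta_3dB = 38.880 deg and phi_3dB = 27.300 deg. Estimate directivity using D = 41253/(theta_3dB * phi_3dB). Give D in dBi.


D_linear = 41253 / (38.880 * 27.300) = 38.86571
D_dBi = 10 * log10(38.86571) = 15.90 dBi

15.90 dBi


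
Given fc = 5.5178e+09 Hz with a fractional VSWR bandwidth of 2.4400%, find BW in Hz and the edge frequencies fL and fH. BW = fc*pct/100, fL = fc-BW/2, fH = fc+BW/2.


BW = 5.5178e+09 * 2.4400/100 = 1.346343e+08 Hz
fL = 5.5178e+09 - 1.346343e+08/2 = 5.450e+09 Hz
fH = 5.5178e+09 + 1.346343e+08/2 = 5.585e+09 Hz

BW=1.346e+08 Hz, fL=5.450e+09 Hz, fH=5.585e+09 Hz


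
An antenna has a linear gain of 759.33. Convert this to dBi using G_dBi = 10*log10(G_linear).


G_dBi = 10 * log10(759.33) = 28.80 dBi

28.80 dBi


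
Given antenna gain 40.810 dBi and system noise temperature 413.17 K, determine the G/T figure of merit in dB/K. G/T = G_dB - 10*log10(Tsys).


G/T = 40.810 - 10*log10(413.17) = 40.810 - 26.16129 = 14.65 dB/K

14.65 dB/K


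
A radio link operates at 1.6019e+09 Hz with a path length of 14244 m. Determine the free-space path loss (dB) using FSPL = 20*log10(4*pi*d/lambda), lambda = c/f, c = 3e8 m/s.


lambda = c / f = 3.0000e+08 / 1.6019e+09 = 0.1872776 m
FSPL = 20 * log10(4*pi*14244/0.1872776) = 119.6 dB

119.6 dB


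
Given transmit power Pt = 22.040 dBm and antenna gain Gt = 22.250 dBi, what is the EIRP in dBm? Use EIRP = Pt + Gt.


EIRP = Pt + Gt = 22.040 + 22.250 = 44.29 dBm

44.29 dBm


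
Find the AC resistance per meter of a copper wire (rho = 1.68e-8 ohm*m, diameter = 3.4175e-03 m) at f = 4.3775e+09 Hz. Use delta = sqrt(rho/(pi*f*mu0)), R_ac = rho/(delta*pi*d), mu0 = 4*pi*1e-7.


delta = sqrt(1.68e-8 / (pi * 4.3775e+09 * 4*pi*1e-7)) = 9.859654e-07 m
R_ac = 1.68e-8 / (9.859654e-07 * pi * 3.4175e-03) = 1.587 ohm/m

1.587 ohm/m


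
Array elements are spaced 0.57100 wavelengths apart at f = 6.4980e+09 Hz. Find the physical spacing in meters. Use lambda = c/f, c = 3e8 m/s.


lambda = c / f = 3.0000e+08 / 6.4980e+09 = 0.04616805 m
d = 0.57100 * 0.04616805 = 0.02636 m

0.02636 m


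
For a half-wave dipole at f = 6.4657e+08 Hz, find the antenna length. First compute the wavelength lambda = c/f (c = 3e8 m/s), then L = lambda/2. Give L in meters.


lambda = c / f = 3.0000e+08 / 6.4657e+08 = 0.4639869 m
L = lambda / 2 = 0.4639869 / 2 = 0.2320 m

0.2320 m


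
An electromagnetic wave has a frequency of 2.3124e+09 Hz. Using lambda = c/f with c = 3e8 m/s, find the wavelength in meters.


lambda = c / f = 3.0000e+08 / 2.3124e+09 = 0.1297 m

0.1297 m


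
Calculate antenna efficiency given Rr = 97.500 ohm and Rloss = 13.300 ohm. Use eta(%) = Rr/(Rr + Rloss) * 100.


eta = 97.500 / (97.500 + 13.300) * 100 = 88.00%

88.00%


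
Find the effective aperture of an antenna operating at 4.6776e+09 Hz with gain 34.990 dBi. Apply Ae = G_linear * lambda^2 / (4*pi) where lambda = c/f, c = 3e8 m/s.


lambda = c / f = 3.0000e+08 / 4.6776e+09 = 0.06413545 m
G_linear = 10^(34.990/10) = 3155.005
Ae = G_linear * lambda^2 / (4*pi) = 3155.005 * 0.06413545^2 / (4*pi) = 1.033 m^2

1.033 m^2


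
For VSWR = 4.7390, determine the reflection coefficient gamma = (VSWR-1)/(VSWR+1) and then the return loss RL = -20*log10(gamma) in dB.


gamma = (4.7390 - 1) / (4.7390 + 1) = 0.6515072
RL = -20 * log10(0.6515072) = 3.722 dB

3.722 dB


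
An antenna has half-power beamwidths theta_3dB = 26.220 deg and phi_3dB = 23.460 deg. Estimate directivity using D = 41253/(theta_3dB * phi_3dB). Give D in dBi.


D_linear = 41253 / (26.220 * 23.460) = 67.06483
D_dBi = 10 * log10(67.06483) = 18.26 dBi

18.26 dBi


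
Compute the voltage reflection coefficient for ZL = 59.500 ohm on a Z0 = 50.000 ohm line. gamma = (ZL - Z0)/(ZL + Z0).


gamma = (59.500 - 50.000) / (59.500 + 50.000) = 0.08676

0.08676


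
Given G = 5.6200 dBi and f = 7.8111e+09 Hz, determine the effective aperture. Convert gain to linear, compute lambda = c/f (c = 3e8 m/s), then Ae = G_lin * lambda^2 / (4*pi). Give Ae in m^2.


lambda = c / f = 3.0000e+08 / 7.8111e+09 = 0.03840688 m
G_linear = 10^(5.6200/10) = 3.647539
Ae = G_linear * lambda^2 / (4*pi) = 3.647539 * 0.03840688^2 / (4*pi) = 4.282e-04 m^2

4.282e-04 m^2


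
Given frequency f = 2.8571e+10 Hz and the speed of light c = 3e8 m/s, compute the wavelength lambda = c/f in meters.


lambda = c / f = 3.0000e+08 / 2.8571e+10 = 0.01050 m

0.01050 m


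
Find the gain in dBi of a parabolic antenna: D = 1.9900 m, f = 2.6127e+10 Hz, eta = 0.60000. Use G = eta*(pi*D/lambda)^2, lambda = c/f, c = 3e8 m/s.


lambda = c / f = 3.0000e+08 / 2.6127e+10 = 0.01148237 m
G_linear = 0.60000 * (pi * 1.9900 / 0.01148237)^2 = 177866.5
G_dBi = 10 * log10(177866.5) = 52.50 dBi

52.50 dBi


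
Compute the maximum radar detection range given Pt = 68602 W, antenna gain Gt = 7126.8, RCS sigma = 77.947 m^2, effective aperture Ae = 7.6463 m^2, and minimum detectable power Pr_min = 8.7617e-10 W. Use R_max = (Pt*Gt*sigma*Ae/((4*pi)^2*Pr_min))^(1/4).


R^4 = 68602*7126.8*77.947*7.6463 / ((4*pi)^2 * 8.7617e-10) = 2.106076e+18
R_max = 2.106076e+18^0.25 = 38095 m

38095 m


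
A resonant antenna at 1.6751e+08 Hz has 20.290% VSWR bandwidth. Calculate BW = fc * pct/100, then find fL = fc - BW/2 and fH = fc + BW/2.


BW = 1.6751e+08 * 20.290/100 = 3.398778e+07 Hz
fL = 1.6751e+08 - 3.398778e+07/2 = 1.505e+08 Hz
fH = 1.6751e+08 + 3.398778e+07/2 = 1.845e+08 Hz

BW=3.399e+07 Hz, fL=1.505e+08 Hz, fH=1.845e+08 Hz


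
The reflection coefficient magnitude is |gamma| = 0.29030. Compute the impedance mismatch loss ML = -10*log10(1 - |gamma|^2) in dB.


ML = -10 * log10(1 - 0.29030^2) = -10 * log10(0.91572591) = 0.3823 dB

0.3823 dB


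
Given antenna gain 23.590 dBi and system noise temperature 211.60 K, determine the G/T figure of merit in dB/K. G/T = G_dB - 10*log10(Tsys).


G/T = 23.590 - 10*log10(211.60) = 23.590 - 23.25516 = 0.3348 dB/K

0.3348 dB/K


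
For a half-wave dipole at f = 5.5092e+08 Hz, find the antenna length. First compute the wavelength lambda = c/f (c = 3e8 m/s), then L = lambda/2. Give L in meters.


lambda = c / f = 3.0000e+08 / 5.5092e+08 = 0.5445437 m
L = lambda / 2 = 0.5445437 / 2 = 0.2723 m

0.2723 m


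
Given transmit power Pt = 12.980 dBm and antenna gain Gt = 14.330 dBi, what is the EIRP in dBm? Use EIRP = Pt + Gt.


EIRP = Pt + Gt = 12.980 + 14.330 = 27.31 dBm

27.31 dBm


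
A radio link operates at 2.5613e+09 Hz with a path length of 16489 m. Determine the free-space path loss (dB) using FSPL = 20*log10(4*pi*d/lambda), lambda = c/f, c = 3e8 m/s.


lambda = c / f = 3.0000e+08 / 2.5613e+09 = 0.1171280 m
FSPL = 20 * log10(4*pi*16489/0.1171280) = 125.0 dB

125.0 dB


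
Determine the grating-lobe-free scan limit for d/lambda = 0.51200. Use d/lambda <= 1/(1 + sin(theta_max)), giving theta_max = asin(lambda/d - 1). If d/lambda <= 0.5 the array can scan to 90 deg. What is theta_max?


lambda/d - 1 = 1/0.51200 - 1 = 0.9531250
theta_max = asin(0.9531250) = 72.39 deg

72.39 deg


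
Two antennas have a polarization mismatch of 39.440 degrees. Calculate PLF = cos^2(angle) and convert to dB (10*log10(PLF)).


PLF_linear = cos^2(39.440 deg) = 0.5964322
PLF_dB = 10 * log10(0.5964322) = -2.244 dB

-2.244 dB


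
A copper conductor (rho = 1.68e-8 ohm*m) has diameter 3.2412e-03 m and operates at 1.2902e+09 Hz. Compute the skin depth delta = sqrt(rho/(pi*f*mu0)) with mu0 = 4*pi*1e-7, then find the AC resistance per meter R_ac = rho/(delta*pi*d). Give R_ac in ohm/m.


delta = sqrt(1.68e-8 / (pi * 1.2902e+09 * 4*pi*1e-7)) = 1.816127e-06 m
R_ac = 1.68e-8 / (1.816127e-06 * pi * 3.2412e-03) = 0.9085 ohm/m

0.9085 ohm/m


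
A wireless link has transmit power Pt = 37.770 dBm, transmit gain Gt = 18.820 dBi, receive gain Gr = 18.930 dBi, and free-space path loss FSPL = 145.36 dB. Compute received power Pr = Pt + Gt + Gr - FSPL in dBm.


Pr = 37.770 + 18.820 + 18.930 - 145.36 = -69.84 dBm

-69.84 dBm


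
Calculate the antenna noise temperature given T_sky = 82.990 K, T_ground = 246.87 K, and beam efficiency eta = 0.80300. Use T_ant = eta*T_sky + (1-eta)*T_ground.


T_ant = 0.80300 * 82.990 + (1 - 0.80300) * 246.87 = 115.3 K

115.3 K


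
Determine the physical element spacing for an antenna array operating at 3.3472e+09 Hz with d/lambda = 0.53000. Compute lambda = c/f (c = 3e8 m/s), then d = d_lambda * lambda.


lambda = c / f = 3.0000e+08 / 3.3472e+09 = 0.08962715 m
d = 0.53000 * 0.08962715 = 0.04750 m

0.04750 m


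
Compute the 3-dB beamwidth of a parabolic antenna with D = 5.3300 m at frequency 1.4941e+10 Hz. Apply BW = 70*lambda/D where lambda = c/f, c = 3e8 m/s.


lambda = c / f = 3.0000e+08 / 1.4941e+10 = 0.02007898 m
BW = 70 * 0.02007898 / 5.3300 = 0.2637 deg

0.2637 deg
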